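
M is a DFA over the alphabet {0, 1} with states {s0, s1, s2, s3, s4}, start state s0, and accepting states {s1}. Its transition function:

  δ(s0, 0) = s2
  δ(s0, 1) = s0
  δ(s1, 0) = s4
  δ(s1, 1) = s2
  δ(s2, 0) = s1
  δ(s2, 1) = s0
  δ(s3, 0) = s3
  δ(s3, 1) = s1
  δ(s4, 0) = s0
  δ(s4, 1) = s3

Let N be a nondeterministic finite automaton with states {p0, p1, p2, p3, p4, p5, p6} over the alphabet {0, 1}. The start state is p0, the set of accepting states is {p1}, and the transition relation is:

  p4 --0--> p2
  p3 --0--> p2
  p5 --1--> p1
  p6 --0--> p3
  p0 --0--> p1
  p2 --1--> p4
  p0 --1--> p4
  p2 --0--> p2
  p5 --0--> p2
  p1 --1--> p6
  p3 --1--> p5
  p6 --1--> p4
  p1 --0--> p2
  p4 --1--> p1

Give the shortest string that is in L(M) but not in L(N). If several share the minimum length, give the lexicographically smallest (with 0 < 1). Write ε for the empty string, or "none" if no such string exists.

00

The string 00 is accepted by M but not by N.
No shorter string lies in the difference, and 00 is the lexicographically first length-2 string in L(M) \ L(N).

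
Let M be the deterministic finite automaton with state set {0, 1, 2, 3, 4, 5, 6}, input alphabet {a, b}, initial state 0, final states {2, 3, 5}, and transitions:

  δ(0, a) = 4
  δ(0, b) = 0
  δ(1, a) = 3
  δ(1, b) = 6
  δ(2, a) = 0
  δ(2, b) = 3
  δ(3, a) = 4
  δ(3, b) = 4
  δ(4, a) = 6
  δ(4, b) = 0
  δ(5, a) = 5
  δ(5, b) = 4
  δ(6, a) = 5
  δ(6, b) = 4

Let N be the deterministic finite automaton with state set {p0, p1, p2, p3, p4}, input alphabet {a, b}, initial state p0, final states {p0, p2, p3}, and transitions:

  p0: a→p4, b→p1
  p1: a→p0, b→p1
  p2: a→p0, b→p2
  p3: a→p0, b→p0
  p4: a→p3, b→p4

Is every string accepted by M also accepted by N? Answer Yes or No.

The string aaaa is in L(M) but not in L(N).
So L(M) ⊄ L(N).

No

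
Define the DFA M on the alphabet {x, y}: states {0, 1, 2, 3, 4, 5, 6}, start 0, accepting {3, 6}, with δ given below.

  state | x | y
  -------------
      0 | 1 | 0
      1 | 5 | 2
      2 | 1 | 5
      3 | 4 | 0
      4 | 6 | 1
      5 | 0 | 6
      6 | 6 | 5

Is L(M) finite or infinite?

infinite

State 0 is reachable from the start and can reach an accepting state, and it lies on the cycle 0 → 0.
Traversing that cycle any number of times yields accepted strings of unbounded length, so the language is infinite.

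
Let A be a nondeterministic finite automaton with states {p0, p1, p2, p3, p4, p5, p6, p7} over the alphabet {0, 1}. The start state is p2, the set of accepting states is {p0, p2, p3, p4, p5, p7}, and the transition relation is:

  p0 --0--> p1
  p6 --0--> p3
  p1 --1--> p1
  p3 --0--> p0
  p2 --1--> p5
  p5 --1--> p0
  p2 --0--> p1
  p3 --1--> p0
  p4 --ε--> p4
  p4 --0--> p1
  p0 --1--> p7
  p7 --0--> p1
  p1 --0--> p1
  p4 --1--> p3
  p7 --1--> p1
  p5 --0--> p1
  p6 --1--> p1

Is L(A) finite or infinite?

The useful states (reachable from p2 and able to reach an accepting state) are {p0, p2, p5, p7}.
Restricted to these states the transition graph has no cycle, so every accepting path has bounded length and L is finite.

finite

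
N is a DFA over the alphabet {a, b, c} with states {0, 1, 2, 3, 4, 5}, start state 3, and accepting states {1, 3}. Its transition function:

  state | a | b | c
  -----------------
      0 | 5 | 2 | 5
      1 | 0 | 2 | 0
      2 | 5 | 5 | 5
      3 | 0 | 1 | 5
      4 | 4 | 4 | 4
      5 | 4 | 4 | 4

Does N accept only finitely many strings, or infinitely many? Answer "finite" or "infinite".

The useful states (reachable from 3 and able to reach an accepting state) are {1, 3}.
Restricted to these states the transition graph has no cycle, so every accepting path has bounded length and L is finite.

finite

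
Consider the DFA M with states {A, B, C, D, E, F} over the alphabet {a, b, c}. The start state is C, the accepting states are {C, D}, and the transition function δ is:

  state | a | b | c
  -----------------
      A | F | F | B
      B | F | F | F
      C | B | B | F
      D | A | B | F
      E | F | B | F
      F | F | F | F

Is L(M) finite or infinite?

finite

The useful states (reachable from C and able to reach an accepting state) are {C}.
Restricted to these states the transition graph has no cycle, so every accepting path has bounded length and L is finite.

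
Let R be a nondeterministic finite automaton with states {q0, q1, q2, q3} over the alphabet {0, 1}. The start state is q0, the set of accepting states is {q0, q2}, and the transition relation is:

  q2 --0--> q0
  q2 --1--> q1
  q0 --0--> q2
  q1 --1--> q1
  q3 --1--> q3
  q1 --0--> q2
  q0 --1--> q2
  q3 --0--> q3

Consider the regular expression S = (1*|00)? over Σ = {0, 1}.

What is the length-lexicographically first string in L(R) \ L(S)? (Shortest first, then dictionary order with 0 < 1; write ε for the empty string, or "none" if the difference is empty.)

The string 0 is accepted by R but not by S.
No shorter string lies in the difference, and 0 is the lexicographically first length-1 string in L(R) \ L(S).

0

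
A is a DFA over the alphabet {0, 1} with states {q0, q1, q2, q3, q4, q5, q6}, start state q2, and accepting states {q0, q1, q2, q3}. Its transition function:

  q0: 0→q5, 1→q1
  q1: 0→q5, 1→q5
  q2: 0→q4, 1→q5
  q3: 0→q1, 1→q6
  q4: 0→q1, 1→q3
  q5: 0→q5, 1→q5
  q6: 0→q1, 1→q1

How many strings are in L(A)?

The useful subgraph on states {q1, q2, q3, q4, q6} is acyclic, so L(A) is finite; the longest accepting path visits 5 useful states, giving maximum string length 4.
Counting accepting paths from q2 by length: 1 of length 0, 2 of length 2, 1 of length 3, 2 of length 4. Total 6.

6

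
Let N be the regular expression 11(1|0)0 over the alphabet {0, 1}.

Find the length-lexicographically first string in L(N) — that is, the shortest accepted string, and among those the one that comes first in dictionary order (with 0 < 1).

By inspection of the expression, no string of length less than 4 matches, and 1100 is the lexicographically first match of length 4.

1100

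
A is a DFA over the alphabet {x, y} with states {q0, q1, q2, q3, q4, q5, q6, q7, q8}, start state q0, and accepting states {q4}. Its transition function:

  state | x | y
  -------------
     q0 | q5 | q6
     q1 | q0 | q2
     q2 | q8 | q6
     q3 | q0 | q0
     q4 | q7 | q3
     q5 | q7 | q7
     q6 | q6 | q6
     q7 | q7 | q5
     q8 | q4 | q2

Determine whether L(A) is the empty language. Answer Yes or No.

The states reachable from the start state are {q0, q5, q6, q7}.
None of the accepting states {q4} is reachable, so no string is accepted and L(A) = ∅.

Yes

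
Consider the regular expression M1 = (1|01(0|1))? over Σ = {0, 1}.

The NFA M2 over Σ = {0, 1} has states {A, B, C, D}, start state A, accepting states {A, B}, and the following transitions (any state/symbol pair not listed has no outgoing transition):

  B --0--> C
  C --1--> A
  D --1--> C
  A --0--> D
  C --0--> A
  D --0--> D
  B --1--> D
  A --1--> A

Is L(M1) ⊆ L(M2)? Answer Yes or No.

Converting the expression M1 to a DFA (subset construction, then merging equivalent states) gives the minimal DFA with states {r0, r1, r2, r3, r4}, start state r0, accepting states {r0, r2} and transitions r0: 0→r1, 1→r2; r1: 0→r3, 1→r4; r2: 0→r3, 1→r3; r3: 0→r3, 1→r3; r4: 0→r2, 1→r2.
Exploring the product automaton M1 × M2 from the start pair (r0, A), following both machines on each input symbol, reaches 7 state pairs: (r0, A), (r1, D), (r2, A), (r3, D), (r4, C), (r3, A), (r3, C).
M1 accepts in {r0, r2} and M2 accepts in {A, B}. The reachable pairs whose M1-component is accepting are (r0, A), (r2, A); in each of them the M2-component is accepting too, so the product for L(M1) \ L(M2) (M1-component accepting, M2-component rejecting) has no reachable accepting pair and the difference is empty.
Hence every string in L(M1) is also in L(M2).

Yes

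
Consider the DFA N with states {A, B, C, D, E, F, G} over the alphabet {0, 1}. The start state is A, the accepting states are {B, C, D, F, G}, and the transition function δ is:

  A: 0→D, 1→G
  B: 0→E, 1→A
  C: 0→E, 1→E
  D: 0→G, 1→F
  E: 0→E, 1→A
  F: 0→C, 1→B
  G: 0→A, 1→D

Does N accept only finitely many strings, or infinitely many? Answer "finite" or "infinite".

infinite

State A is reachable from the start and can reach an accepting state, and it lies on the cycle A → D → F → B → A.
Traversing that cycle any number of times yields accepted strings of unbounded length, so the language is infinite.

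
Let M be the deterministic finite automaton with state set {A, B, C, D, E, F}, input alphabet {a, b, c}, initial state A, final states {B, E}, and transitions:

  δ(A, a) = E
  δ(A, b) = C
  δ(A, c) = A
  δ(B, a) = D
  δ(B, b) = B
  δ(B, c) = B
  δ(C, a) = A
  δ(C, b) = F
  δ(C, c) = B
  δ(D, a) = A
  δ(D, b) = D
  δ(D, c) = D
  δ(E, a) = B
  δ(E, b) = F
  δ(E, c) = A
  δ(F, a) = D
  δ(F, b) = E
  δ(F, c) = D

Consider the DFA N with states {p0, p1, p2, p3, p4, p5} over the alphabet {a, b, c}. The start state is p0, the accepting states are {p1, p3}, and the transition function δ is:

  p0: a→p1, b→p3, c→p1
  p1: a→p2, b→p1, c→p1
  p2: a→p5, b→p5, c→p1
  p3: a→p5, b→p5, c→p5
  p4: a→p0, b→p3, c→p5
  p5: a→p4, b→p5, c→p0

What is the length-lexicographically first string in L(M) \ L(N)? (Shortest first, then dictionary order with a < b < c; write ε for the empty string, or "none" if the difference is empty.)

aa

The string aa is accepted by M but not by N.
No shorter string lies in the difference, and aa is the lexicographically first length-2 string in L(M) \ L(N).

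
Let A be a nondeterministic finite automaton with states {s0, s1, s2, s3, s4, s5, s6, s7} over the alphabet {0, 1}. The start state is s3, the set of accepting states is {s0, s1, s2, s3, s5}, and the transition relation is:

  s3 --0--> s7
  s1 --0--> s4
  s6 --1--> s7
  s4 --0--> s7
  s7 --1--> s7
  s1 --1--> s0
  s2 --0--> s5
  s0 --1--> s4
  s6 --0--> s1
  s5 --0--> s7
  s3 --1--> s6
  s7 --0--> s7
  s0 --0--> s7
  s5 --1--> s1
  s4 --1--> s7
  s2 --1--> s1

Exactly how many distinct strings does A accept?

3

The useful subgraph on states {s0, s1, s3, s6} is acyclic, so L(A) is finite; the longest accepting path visits 4 useful states, giving maximum string length 3.
Counting accepting paths from s3 by length: 1 of length 0, 1 of length 2, 1 of length 3. Total 3.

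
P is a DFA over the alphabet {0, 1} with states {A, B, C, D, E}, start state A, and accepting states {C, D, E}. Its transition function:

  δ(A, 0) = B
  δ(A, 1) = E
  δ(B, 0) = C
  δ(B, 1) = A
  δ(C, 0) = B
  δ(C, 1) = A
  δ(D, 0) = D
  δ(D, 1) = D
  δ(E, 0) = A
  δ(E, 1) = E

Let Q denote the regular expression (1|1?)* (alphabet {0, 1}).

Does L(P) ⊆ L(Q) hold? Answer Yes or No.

The string 00 is in L(P) but not in L(Q).
So L(P) ⊄ L(Q).

No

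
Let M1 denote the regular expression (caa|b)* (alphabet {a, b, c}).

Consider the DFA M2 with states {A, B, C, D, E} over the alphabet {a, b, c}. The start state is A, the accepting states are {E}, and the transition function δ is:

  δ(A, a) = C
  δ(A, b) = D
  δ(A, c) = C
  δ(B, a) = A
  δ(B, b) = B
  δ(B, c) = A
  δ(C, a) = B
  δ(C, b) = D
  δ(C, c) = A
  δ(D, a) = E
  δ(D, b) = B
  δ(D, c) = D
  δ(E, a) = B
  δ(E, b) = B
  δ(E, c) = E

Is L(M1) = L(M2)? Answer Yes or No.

No

The empty string ε is accepted by M1 but rejected by M2.
So L(M1) ≠ L(M2).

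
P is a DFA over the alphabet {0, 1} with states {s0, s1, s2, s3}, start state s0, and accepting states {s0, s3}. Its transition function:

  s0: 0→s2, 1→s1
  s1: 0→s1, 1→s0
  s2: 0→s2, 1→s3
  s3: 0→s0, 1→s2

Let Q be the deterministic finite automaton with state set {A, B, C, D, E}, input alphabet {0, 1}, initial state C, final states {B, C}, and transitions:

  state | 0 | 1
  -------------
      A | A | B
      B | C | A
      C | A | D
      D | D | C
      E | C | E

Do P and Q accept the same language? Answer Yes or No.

Yes

Exploring the product automaton P × Q from the start pair (s0, C), following both machines on each input symbol, reaches 4 state pairs: (s0, C), (s2, A), (s1, D), (s3, B).
P accepts in {s0, s3} and Q accepts in {B, C}. In every reachable pair the two components are either both accepting — (s0, C), (s3, B) — or both non-accepting, so no string is accepted by exactly one of the machines: L(P) \ L(Q) and L(Q) \ L(P) are both empty.
Hence every string is accepted by P iff it is accepted by Q, and the two languages coincide.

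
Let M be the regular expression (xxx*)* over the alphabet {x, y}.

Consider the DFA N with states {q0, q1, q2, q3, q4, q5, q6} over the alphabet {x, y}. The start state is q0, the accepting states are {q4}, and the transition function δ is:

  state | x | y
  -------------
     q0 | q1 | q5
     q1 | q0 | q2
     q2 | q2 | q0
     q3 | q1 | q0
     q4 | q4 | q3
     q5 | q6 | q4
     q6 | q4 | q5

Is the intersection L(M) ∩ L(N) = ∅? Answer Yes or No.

Yes

Converting the expression M to a DFA (subset construction, then merging equivalent states) gives the minimal DFA with states {m0, m1, m2, m3}, start state m0, accepting states {m0, m3} and transitions m0: x→m1, y→m2; m1: x→m3, y→m2; m2: x→m2, y→m2; m3: x→m3, y→m2.
Exploring the product automaton M × N from the start pair (m0, q0), following both machines on each input symbol, reaches 11 state pairs: (m0, q0), (m1, q1), (m2, q5), (m3, q0), (m2, q2), (m2, q6), (m2, q4), (m3, q1), (m2, q0), (m2, q3), (m2, q1).
M accepts in {m0, m3} and N accepts in {q4}; no reachable pair has both components accepting, so no string drives both machines to acceptance simultaneously and L(M) ∩ L(N) = ∅.
So no string is accepted by both, and the intersection is empty.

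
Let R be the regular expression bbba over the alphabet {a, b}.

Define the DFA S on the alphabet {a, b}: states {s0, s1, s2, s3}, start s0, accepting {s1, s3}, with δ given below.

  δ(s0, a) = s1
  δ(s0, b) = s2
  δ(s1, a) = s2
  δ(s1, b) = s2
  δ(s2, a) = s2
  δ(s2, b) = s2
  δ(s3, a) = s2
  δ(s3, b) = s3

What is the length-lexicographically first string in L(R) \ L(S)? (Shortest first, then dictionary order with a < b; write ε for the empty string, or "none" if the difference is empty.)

bbba

The string bbba is accepted by R but not by S.
No shorter string lies in the difference, and bbba is the lexicographically first length-4 string in L(R) \ L(S).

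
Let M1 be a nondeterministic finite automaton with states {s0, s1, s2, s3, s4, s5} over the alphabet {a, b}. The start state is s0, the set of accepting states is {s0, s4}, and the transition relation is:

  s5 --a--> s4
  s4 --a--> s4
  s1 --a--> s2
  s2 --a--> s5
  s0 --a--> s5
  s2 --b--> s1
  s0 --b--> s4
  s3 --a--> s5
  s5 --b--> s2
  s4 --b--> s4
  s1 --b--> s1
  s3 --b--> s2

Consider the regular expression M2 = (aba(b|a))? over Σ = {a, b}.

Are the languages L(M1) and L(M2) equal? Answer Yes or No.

No

The string b is accepted by M1 but rejected by M2.
So L(M1) ≠ L(M2).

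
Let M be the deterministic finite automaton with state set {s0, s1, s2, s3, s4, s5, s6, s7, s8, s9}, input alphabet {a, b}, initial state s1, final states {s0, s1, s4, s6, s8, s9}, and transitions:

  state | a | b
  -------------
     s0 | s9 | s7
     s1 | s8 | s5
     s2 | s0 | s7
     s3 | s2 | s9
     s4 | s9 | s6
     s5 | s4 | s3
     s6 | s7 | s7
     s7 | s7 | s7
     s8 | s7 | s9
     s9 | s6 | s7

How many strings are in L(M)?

13

The useful subgraph on states {s0, s1, s2, s3, s4, s5, s6, s8, s9} is acyclic, so L(M) is finite; the longest accepting path visits 7 useful states, giving maximum string length 6.
Counting accepting paths from s1 by length: 1 of length 0, 1 of length 1, 2 of length 2, 4 of length 3, 3 of length 4, 1 of length 5, 1 of length 6. Total 13.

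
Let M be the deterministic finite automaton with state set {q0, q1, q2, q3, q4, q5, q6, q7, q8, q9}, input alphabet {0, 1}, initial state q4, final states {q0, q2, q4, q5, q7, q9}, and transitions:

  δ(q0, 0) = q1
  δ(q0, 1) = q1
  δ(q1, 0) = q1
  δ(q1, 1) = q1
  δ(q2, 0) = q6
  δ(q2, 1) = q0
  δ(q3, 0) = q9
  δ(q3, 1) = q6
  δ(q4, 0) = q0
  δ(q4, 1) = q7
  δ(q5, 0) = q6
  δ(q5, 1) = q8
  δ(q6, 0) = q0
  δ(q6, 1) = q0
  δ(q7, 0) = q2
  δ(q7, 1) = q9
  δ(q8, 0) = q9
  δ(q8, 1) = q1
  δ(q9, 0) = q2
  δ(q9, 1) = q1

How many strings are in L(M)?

The useful subgraph on states {q0, q2, q4, q6, q7, q9} is acyclic, so L(M) is finite; the longest accepting path visits 6 useful states, giving maximum string length 5.
Counting accepting paths from q4 by length: 1 of length 0, 2 of length 1, 2 of length 2, 2 of length 3, 3 of length 4, 2 of length 5. Total 12.

12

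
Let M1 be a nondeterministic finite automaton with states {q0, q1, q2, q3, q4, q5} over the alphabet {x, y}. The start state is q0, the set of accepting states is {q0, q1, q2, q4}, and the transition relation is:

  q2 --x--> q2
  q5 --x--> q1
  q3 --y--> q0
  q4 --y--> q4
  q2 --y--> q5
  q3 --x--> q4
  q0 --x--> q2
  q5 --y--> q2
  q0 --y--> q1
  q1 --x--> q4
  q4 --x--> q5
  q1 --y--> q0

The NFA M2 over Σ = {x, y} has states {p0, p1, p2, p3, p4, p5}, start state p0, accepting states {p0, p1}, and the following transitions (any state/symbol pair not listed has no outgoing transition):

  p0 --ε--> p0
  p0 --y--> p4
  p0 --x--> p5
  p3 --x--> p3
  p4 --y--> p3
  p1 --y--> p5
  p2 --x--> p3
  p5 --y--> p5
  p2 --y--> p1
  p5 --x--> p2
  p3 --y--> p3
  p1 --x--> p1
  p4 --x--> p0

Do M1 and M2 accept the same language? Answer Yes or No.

The string x is accepted by M1 but rejected by M2.
So L(M1) ≠ L(M2).

No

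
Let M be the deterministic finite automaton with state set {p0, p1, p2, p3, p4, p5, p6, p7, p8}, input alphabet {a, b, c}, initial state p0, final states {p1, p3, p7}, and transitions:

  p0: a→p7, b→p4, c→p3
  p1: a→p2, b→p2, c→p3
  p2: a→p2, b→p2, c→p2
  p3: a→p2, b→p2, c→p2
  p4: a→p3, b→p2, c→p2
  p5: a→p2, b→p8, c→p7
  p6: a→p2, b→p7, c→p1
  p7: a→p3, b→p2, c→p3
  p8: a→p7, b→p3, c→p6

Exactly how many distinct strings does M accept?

5

The useful subgraph on states {p0, p3, p4, p7} is acyclic, so L(M) is finite; the longest accepting path visits 3 useful states, giving maximum string length 2.
Counting accepting paths from p0 by length: 2 of length 1, 3 of length 2. Total 5.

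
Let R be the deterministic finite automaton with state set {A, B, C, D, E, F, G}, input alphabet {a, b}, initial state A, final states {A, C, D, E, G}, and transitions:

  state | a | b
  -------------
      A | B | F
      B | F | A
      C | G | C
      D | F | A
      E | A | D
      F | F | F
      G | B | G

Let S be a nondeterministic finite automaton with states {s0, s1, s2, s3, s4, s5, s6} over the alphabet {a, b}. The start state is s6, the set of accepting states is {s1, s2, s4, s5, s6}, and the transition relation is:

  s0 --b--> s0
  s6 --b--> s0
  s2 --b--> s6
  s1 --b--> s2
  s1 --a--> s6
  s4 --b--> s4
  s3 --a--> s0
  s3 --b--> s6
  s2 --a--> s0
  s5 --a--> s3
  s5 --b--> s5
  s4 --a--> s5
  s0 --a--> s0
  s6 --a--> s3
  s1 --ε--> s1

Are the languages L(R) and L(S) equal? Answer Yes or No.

Exploring the product automaton R × S from the start pair (A, s6), following both machines on each input symbol, reaches 3 state pairs: (A, s6), (B, s3), (F, s0).
R accepts in {A, C, D, E, G} and S accepts in {s1, s2, s4, s5, s6}. In every reachable pair the two components are either both accepting — (A, s6) — or both non-accepting, so no string is accepted by exactly one of the machines: L(R) \ L(S) and L(S) \ L(R) are both empty.
Hence every string is accepted by R iff it is accepted by S, and the two languages coincide.

Yes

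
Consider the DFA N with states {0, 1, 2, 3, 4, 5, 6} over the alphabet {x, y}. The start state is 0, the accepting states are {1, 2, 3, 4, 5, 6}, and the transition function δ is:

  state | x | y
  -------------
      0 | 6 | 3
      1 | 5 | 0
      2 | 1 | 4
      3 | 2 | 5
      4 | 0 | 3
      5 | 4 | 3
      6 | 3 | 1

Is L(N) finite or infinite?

State 0 is reachable from the start and can reach an accepting state, and it lies on the cycle 0 → 3 → 2 → 1 → 0.
Traversing that cycle any number of times yields accepted strings of unbounded length, so the language is infinite.

infinite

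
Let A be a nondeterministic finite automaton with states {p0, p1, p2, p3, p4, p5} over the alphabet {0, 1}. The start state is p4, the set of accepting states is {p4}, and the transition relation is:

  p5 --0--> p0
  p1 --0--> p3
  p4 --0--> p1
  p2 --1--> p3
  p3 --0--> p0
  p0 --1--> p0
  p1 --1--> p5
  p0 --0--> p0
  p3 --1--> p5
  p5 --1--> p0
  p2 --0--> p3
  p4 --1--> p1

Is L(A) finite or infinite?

finite

The useful states (reachable from p4 and able to reach an accepting state) are {p4}.
Restricted to these states the transition graph has no cycle, so every accepting path has bounded length and L is finite.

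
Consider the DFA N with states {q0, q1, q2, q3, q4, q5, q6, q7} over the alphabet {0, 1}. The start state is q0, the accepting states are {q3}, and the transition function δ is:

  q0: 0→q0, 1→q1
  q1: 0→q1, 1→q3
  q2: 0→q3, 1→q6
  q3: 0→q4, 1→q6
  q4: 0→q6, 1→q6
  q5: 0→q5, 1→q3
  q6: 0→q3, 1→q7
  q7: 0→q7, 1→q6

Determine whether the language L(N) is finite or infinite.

State q0 is reachable from the start and can reach an accepting state, and it lies on the cycle q0 → q0.
Traversing that cycle any number of times yields accepted strings of unbounded length, so the language is infinite.

infinite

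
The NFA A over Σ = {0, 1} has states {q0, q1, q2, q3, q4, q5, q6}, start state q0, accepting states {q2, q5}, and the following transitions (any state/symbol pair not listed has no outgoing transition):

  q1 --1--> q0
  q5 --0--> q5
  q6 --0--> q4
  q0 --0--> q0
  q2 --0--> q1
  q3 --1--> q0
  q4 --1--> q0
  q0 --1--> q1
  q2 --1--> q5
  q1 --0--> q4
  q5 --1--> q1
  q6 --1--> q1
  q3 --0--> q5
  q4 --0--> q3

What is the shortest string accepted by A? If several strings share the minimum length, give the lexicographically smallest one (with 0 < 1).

A breadth-first search from q0 reaches an accepting state first via the path q0 → q1 → q4 → q3 → q5 on input 1000.
No string of length < 4 is accepted (BFS exhausts all shorter strings without reaching an accepting state), and 1000 is the lexicographically least accepting string of length 4.

1000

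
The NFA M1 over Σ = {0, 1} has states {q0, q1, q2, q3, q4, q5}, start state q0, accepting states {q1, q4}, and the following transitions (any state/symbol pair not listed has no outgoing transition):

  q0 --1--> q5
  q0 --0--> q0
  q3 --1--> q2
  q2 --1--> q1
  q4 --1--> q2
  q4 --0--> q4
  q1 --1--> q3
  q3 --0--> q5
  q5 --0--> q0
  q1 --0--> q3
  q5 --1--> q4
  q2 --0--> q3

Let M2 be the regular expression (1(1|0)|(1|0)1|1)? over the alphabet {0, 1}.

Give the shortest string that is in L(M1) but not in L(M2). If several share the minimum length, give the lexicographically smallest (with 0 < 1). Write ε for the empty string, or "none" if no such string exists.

The string 011 is accepted by M1 but not by M2.
No shorter string lies in the difference, and 011 is the lexicographically first length-3 string in L(M1) \ L(M2).

011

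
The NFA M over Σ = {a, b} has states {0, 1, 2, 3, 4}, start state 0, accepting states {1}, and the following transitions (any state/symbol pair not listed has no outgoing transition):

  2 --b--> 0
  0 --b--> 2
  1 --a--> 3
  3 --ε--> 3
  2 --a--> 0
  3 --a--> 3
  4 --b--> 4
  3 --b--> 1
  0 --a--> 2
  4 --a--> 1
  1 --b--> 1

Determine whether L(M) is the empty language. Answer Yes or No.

Yes

The states reachable from the start state are {0, 2}.
None of the accepting states {1} is reachable, so no string is accepted and L(M) = ∅.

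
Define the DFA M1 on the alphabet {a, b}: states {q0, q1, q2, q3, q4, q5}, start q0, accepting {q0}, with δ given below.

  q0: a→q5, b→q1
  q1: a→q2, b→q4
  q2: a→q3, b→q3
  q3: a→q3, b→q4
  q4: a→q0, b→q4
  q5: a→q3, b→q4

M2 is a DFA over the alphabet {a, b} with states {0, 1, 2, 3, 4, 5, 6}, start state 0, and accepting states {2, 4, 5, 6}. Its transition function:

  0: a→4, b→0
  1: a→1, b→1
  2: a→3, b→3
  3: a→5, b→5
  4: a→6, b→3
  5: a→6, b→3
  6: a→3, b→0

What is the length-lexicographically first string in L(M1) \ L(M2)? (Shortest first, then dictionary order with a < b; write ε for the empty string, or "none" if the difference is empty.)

ε

The empty string ε is accepted by M1 but not by M2.
Since ε is the unique shortest string, it is the required witness.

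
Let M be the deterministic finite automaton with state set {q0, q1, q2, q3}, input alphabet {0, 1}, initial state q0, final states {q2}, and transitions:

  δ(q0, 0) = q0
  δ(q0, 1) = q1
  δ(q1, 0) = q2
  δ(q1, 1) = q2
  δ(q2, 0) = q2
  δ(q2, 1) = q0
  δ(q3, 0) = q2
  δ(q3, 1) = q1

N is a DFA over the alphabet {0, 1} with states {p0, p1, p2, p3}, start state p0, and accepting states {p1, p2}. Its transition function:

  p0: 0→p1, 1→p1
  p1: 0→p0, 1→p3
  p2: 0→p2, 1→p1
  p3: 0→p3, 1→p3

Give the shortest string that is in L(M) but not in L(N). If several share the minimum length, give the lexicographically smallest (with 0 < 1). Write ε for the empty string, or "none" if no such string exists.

10

The string 10 is accepted by M but not by N.
No shorter string lies in the difference, and 10 is the lexicographically first length-2 string in L(M) \ L(N).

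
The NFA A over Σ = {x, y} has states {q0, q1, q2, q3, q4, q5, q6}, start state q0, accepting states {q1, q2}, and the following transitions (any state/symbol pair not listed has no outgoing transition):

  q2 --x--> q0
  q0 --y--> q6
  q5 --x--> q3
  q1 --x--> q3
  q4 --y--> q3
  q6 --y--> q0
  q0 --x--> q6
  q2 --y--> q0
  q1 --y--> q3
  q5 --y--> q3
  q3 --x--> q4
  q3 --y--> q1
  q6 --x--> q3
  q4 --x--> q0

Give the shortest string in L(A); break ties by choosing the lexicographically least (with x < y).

A breadth-first search from q0 reaches an accepting state first via the path q0 → q6 → q3 → q1 on input xxy.
No string of length < 3 is accepted (BFS exhausts all shorter strings without reaching an accepting state), and xxy is the lexicographically least accepting string of length 3.

xxy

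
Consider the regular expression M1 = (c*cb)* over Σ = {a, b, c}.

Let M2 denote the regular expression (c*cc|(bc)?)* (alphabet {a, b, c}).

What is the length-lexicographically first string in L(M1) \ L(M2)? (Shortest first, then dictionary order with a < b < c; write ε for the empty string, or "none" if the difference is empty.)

cb

The string cb is accepted by M1 but not by M2.
No shorter string lies in the difference, and cb is the lexicographically first length-2 string in L(M1) \ L(M2).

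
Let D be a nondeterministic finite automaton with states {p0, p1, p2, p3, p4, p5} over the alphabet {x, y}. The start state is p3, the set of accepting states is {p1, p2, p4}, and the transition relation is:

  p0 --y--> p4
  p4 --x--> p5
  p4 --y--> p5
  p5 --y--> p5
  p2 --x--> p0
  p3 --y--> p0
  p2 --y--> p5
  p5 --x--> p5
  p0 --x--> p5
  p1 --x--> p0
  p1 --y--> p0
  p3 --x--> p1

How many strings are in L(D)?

4

The useful subgraph on states {p0, p1, p3, p4} is acyclic, so L(D) is finite; the longest accepting path visits 4 useful states, giving maximum string length 3.
Counting accepting paths from p3 by length: 1 of length 1, 1 of length 2, 2 of length 3. Total 4.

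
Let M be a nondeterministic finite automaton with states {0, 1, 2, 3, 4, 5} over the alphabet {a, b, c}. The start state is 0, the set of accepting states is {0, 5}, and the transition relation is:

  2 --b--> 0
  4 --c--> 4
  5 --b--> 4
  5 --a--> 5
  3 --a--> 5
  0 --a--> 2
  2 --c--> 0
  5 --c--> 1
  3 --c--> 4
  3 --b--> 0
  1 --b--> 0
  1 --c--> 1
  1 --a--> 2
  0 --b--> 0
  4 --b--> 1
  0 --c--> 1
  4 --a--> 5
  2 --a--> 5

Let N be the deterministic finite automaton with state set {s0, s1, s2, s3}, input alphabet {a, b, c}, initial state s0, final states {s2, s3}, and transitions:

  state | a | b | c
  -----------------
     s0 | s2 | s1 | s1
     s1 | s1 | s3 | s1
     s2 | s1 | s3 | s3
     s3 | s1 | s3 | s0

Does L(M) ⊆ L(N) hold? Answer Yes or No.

The empty string ε is in L(M) but not in L(N).
So L(M) ⊄ L(N).

No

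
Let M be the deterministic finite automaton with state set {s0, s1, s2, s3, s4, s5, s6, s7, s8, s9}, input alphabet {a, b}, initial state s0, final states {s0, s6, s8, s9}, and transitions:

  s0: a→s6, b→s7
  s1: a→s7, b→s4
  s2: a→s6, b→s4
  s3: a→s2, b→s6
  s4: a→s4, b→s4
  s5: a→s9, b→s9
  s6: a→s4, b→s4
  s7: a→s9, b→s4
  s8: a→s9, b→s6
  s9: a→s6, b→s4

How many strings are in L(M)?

4

The useful subgraph on states {s0, s6, s7, s9} is acyclic, so L(M) is finite; the longest accepting path visits 4 useful states, giving maximum string length 3.
Counting accepting paths from s0 by length: 1 of length 0, 1 of length 1, 1 of length 2, 1 of length 3. Total 4.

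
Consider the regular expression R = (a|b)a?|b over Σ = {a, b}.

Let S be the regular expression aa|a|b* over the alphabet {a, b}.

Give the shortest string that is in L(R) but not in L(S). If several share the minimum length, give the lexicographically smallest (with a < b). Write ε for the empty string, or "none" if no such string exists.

ba

The string ba is accepted by R but not by S.
No shorter string lies in the difference, and ba is the lexicographically first length-2 string in L(R) \ L(S).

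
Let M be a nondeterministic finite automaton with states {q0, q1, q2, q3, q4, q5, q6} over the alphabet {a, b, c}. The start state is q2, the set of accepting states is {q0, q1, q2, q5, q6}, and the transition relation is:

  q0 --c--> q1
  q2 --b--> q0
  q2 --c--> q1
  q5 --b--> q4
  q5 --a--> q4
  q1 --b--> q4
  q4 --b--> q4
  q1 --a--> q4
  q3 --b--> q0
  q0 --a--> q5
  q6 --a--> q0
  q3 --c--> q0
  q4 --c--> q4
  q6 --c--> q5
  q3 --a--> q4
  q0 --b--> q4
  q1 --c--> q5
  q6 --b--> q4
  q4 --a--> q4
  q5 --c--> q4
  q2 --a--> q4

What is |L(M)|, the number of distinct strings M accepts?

7

The useful subgraph on states {q0, q1, q2, q5} is acyclic, so L(M) is finite; the longest accepting path visits 4 useful states, giving maximum string length 3.
Counting accepting paths from q2 by length: 1 of length 0, 2 of length 1, 3 of length 2, 1 of length 3. Total 7.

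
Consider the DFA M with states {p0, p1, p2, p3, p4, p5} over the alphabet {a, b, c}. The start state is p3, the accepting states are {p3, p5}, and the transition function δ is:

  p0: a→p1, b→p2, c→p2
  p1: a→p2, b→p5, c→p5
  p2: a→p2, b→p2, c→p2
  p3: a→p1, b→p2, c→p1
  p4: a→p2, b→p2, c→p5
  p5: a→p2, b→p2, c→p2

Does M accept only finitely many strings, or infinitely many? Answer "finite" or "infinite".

finite

The useful states (reachable from p3 and able to reach an accepting state) are {p1, p3, p5}.
Restricted to these states the transition graph has no cycle, so every accepting path has bounded length and L is finite.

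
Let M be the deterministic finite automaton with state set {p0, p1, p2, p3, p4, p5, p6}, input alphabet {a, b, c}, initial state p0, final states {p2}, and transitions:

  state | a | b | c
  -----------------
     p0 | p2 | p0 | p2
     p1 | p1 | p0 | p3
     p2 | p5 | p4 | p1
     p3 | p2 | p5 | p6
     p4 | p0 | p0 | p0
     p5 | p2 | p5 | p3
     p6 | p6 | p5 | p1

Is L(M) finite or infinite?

infinite

State p0 is reachable from the start and can reach an accepting state, and it lies on the cycle p0 → p0.
Traversing that cycle any number of times yields accepted strings of unbounded length, so the language is infinite.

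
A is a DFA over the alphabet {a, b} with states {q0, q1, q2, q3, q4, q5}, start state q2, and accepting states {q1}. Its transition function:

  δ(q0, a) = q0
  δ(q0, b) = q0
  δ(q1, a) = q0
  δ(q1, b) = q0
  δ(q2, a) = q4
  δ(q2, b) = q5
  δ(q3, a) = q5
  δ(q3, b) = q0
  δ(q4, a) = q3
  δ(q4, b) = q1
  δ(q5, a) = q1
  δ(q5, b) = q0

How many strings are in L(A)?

The useful subgraph on states {q1, q2, q3, q4, q5} is acyclic, so L(A) is finite; the longest accepting path visits 5 useful states, giving maximum string length 4.
Counting accepting paths from q2 by length: 2 of length 2, 1 of length 4. Total 3.

3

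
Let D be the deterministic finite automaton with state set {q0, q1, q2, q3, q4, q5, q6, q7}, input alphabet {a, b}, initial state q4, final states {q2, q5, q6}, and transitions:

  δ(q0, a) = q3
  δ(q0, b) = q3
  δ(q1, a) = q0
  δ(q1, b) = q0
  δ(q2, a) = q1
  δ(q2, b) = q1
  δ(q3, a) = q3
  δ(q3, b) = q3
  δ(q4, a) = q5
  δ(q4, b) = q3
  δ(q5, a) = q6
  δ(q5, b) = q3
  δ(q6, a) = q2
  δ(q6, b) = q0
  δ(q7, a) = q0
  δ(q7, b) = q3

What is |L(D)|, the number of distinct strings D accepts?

3

The useful subgraph on states {q2, q4, q5, q6} is acyclic, so L(D) is finite; the longest accepting path visits 4 useful states, giving maximum string length 3.
Counting accepting paths from q4 by length: 1 of length 1, 1 of length 2, 1 of length 3. Total 3.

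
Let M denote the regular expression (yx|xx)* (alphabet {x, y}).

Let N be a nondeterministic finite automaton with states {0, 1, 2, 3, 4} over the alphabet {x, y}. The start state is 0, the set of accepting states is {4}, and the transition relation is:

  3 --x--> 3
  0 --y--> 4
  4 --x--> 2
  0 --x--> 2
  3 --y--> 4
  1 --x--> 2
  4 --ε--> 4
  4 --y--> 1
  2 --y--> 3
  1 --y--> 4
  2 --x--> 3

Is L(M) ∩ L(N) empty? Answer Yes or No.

Yes

Converting the expression M to a DFA (subset construction, then merging equivalent states) gives the minimal DFA with states {m0, m1, m2}, start state m0, accepting states {m0} and transitions m0: x→m1, y→m1; m1: x→m0, y→m2; m2: x→m2, y→m2.
Exploring the product automaton M × N from the start pair (m0, 0), following both machines on each input symbol, reaches 10 state pairs: (m0, 0), (m1, 2), (m1, 4), (m0, 3), (m2, 3), (m0, 2), (m2, 1), (m1, 3), (m2, 4), (m2, 2).
M accepts in {m0} and N accepts in {4}; no reachable pair has both components accepting, so no string drives both machines to acceptance simultaneously and L(M) ∩ L(N) = ∅.
So no string is accepted by both, and the intersection is empty.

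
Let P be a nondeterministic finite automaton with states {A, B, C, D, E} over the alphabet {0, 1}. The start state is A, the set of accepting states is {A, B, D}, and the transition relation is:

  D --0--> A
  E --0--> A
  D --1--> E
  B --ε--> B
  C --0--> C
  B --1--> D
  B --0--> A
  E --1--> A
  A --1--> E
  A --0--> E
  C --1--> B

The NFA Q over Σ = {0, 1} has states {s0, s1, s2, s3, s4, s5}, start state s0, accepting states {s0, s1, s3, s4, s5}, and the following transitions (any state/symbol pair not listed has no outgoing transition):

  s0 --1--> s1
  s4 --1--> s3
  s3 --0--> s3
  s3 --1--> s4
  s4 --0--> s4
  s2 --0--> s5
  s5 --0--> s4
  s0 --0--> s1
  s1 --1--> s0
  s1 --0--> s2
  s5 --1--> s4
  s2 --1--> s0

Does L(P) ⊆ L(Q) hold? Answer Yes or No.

No

The string 00 is in L(P) but not in L(Q).
So L(P) ⊄ L(Q).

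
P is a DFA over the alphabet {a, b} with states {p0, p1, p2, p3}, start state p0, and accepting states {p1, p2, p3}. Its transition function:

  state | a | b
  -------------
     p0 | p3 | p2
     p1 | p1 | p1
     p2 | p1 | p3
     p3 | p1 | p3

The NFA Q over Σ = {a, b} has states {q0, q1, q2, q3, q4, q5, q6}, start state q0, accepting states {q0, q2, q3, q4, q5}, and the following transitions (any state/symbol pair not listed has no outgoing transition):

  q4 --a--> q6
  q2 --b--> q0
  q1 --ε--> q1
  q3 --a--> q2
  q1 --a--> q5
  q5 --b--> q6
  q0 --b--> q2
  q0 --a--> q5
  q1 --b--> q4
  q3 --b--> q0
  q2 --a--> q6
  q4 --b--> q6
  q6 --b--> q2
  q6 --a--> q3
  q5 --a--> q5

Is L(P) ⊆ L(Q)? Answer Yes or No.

The string ab is in L(P) but not in L(Q).
So L(P) ⊄ L(Q).

No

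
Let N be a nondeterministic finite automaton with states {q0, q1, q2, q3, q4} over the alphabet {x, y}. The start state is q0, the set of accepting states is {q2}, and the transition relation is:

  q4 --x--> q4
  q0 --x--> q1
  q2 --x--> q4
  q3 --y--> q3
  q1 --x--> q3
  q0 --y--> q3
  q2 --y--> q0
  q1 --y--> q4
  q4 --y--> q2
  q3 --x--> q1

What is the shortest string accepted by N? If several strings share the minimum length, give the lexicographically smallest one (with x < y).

xyy

A breadth-first search from q0 reaches an accepting state first via the path q0 → q1 → q4 → q2 on input xyy.
No string of length < 3 is accepted (BFS exhausts all shorter strings without reaching an accepting state), and xyy is the lexicographically least accepting string of length 3.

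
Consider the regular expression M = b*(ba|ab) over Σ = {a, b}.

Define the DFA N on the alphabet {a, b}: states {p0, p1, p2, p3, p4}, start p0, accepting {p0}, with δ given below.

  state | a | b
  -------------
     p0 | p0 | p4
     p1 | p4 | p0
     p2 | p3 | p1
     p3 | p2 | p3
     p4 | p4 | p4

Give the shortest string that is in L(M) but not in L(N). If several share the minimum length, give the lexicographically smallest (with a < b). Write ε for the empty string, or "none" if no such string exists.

The string ab is accepted by M but not by N.
No shorter string lies in the difference, and ab is the lexicographically first length-2 string in L(M) \ L(N).

ab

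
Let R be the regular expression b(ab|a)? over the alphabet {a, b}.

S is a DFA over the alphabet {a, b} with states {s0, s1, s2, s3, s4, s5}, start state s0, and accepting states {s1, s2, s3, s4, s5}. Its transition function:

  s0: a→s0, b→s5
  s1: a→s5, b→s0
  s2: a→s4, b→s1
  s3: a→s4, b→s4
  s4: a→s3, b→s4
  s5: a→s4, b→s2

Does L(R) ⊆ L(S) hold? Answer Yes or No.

Yes

Converting the expression R to a DFA (subset construction, then merging equivalent states) gives the minimal DFA with states {r0, r1, r2, r3, r4}, start state r0, accepting states {r2, r3, r4} and transitions r0: a→r1, b→r2; r1: a→r1, b→r1; r2: a→r3, b→r1; r3: a→r1, b→r4; r4: a→r1, b→r1.
Exploring the product automaton R × S from the start pair (r0, s0), following both machines on each input symbol, reaches 10 state pairs: (r0, s0), (r1, s0), (r2, s5), (r1, s5), (r3, s4), (r1, s2), (r1, s4), (r1, s3), (r4, s4), (r1, s1).
R accepts in {r2, r3, r4} and S accepts in {s1, s2, s3, s4, s5}. The reachable pairs whose R-component is accepting are (r2, s5), (r3, s4), (r4, s4); in each of them the S-component is accepting too, so the product for L(R) \ L(S) (R-component accepting, S-component rejecting) has no reachable accepting pair and the difference is empty.
Hence every string in L(R) is also in L(S).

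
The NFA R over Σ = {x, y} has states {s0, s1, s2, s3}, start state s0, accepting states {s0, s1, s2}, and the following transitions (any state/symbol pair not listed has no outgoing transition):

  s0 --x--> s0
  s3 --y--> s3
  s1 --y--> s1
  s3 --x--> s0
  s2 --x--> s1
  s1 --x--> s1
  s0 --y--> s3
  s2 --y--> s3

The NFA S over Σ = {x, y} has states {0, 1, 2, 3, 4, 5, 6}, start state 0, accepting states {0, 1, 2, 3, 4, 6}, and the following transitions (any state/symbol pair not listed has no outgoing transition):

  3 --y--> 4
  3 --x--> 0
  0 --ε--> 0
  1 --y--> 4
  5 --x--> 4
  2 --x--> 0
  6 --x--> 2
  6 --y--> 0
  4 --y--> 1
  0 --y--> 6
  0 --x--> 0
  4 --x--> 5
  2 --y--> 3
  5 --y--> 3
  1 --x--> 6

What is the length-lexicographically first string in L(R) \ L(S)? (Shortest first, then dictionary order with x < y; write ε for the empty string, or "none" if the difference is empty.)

yxyyx

The string yxyyx is accepted by R but not by S.
No shorter string lies in the difference, and yxyyx is the lexicographically first length-5 string in L(R) \ L(S).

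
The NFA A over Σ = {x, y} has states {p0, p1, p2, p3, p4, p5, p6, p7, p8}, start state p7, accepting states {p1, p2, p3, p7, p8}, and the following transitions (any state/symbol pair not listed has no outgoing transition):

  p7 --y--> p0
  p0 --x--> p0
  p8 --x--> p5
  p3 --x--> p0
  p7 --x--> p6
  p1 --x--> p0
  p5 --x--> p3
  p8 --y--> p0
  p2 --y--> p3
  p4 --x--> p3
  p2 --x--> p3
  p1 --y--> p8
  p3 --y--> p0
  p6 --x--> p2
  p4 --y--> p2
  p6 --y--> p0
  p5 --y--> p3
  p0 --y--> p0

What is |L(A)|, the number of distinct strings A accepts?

4

The useful subgraph on states {p2, p3, p6, p7} is acyclic, so L(A) is finite; the longest accepting path visits 4 useful states, giving maximum string length 3.
Counting accepting paths from p7 by length: 1 of length 0, 1 of length 2, 2 of length 3. Total 4.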